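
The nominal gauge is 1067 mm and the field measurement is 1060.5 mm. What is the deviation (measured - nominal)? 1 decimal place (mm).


Deviation = measured - nominal
Deviation = 1060.5 - 1067
Deviation = -6.5 mm

-6.5


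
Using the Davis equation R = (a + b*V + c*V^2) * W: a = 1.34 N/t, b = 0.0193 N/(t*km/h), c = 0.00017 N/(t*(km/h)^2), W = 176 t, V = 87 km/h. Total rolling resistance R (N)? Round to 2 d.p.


b*V = 0.0193 * 87 = 1.6791
c*V^2 = 0.00017 * 7569 = 1.28673
R_per_t = 1.34 + 1.6791 + 1.28673 = 4.30583 N/t
R_total = 4.30583 * 176 = 757.83 N

757.83


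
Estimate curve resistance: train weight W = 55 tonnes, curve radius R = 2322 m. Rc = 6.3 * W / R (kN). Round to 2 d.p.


Rc = 6.3 * W / R
Rc = 6.3 * 55 / 2322
Rc = 346.5 / 2322
Rc = 0.15 kN

0.15


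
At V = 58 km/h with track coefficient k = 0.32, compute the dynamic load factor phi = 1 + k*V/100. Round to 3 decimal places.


phi = 1 + k * V / 100
phi = 1 + 0.32 * 58 / 100
phi = 1 + 0.1856
phi = 1.186

1.186


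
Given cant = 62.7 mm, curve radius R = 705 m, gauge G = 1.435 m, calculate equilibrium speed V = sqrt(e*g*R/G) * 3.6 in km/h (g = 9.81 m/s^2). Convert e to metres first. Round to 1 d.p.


Convert cant: e = 62.7 mm = 0.0627 m
V_ms = sqrt(0.0627 * 9.81 * 705 / 1.435)
V_ms = sqrt(302.185599) = 17.3835 m/s
V = 17.3835 * 3.6 = 62.6 km/h

62.6


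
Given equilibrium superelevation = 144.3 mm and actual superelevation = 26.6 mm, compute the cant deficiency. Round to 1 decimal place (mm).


Cant deficiency = equilibrium cant - actual cant
CD = 144.3 - 26.6
CD = 117.7 mm

117.7


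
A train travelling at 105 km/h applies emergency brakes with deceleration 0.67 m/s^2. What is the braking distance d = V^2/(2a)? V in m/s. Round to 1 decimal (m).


Convert speed: V = 105 / 3.6 = 29.1667 m/s
V^2 = 850.6944
d = 850.6944 / (2 * 0.67)
d = 850.6944 / 1.34
d = 634.8 m

634.8


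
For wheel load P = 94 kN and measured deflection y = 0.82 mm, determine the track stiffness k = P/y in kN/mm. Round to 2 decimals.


Track stiffness k = P / y
k = 94 / 0.82
k = 114.63 kN/mm

114.63


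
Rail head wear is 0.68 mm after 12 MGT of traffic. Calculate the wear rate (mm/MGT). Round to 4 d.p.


Wear rate = total wear / cumulative tonnage
Rate = 0.68 / 12
Rate = 0.0567 mm/MGT

0.0567


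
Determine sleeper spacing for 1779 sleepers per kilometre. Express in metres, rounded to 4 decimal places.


Spacing = 1000 m / number of sleepers
Spacing = 1000 / 1779
Spacing = 0.5621 m

0.5621


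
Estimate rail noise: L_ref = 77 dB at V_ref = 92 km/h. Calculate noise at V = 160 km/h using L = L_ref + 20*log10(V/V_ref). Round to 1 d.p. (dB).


V/V_ref = 160 / 92 = 1.73913
log10(1.73913) = 0.240332
20 * 0.240332 = 4.8066
L = 77 + 4.8066 = 81.8 dB

81.8


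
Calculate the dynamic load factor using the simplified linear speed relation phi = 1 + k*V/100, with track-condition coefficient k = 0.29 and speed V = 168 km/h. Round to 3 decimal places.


phi = 1 + k * V / 100
phi = 1 + 0.29 * 168 / 100
phi = 1 + 0.4872
phi = 1.487

1.487


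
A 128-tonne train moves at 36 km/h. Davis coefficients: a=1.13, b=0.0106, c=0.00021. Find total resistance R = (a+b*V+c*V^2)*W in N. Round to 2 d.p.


b*V = 0.0106 * 36 = 0.3816
c*V^2 = 0.00021 * 1296 = 0.27216
R_per_t = 1.13 + 0.3816 + 0.27216 = 1.78376 N/t
R_total = 1.78376 * 128 = 228.32 N

228.32


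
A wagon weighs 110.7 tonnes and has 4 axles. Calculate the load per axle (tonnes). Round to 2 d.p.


Load per axle = total weight / number of axles
Load = 110.7 / 4
Load = 27.68 tonnes

27.68


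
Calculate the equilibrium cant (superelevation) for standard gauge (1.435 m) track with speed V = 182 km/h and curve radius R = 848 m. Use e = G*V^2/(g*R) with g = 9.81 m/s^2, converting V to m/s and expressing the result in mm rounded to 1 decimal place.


Convert speed: V = 182 / 3.6 = 50.5556 m/s
Apply formula: e = 1.435 * 50.5556^2 / (9.81 * 848)
e = 1.435 * 2555.8642 / 8318.88
e = 0.440884 m = 440.9 mm

440.9


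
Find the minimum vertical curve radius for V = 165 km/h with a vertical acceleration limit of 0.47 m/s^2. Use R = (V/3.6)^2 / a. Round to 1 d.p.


Convert speed: V = 165 / 3.6 = 45.8333 m/s
V^2 = 2100.6944 m^2/s^2
R_v = 2100.6944 / 0.47
R_v = 4469.6 m

4469.6


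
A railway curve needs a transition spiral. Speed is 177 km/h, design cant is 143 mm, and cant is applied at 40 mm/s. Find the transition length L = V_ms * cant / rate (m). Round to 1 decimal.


Convert speed: V = 177 / 3.6 = 49.1667 m/s
L = 49.1667 * 143 / 40
L = 7030.8333 / 40
L = 175.8 m

175.8


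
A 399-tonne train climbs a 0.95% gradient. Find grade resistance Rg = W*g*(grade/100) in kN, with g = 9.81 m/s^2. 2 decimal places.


Rg = W * 9.81 * grade / 100
Rg = 399 * 9.81 * 0.95 / 100
Rg = 3914.19 * 0.0095
Rg = 37.18 kN

37.18


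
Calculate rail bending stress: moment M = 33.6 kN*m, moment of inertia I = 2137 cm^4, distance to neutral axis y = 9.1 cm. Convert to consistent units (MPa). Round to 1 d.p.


Convert units:
M = 33.6 kN*m = 33600000 N*mm
y = 9.1 cm = 91 mm
I = 2137 cm^4 = 21370000 mm^4
sigma = 33600000 * 91 / 21370000
sigma = 143.1 MPa

143.1


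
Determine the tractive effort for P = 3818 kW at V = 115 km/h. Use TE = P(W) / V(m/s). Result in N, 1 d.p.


Convert: P = 3818 kW = 3818000 W
V = 115 / 3.6 = 31.9444 m/s
TE = 3818000 / 31.9444
TE = 119520.0 N

119520.0


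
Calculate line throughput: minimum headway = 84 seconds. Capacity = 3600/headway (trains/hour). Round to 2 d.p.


Capacity = 3600 / headway
Capacity = 3600 / 84
Capacity = 42.86 trains/hour

42.86


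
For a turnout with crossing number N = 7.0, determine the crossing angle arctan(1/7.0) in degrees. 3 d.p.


1/N = 1/7.0 = 0.142857
angle = arctan(0.142857) = 0.141897 rad
angle = 0.141897 * 180/pi = 8.130 degrees

8.130


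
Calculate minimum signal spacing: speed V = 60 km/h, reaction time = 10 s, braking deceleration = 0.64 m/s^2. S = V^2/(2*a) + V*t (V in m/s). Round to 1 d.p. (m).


V = 60 / 3.6 = 16.6667 m/s
Braking distance = 16.6667^2 / (2*0.64) = 217.0139 m
Sighting distance = 16.6667 * 10 = 166.6667 m
S = 217.0139 + 166.6667 = 383.7 m

383.7


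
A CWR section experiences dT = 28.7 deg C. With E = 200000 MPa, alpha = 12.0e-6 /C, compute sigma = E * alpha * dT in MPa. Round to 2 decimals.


sigma = E * alpha * dT
sigma = 200000 * 12.0e-6 * 28.7
sigma = 2.4 * 28.7
sigma = 68.88 MPa

68.88


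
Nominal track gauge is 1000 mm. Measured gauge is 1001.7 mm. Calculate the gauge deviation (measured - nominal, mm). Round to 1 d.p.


Deviation = measured - nominal
Deviation = 1001.7 - 1000
Deviation = 1.7 mm

1.7


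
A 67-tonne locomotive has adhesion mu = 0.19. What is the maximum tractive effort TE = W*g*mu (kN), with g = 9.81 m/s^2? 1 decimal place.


TE_max = W * g * mu
TE_max = 67 * 9.81 * 0.19
TE_max = 657.27 * 0.19
TE_max = 124.9 kN

124.9


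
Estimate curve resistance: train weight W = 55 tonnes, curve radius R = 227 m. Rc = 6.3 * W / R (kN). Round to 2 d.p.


Rc = 6.3 * W / R
Rc = 6.3 * 55 / 227
Rc = 346.5 / 227
Rc = 1.53 kN

1.53


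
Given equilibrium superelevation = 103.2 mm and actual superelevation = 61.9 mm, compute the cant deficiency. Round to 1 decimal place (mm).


Cant deficiency = equilibrium cant - actual cant
CD = 103.2 - 61.9
CD = 41.3 mm

41.3


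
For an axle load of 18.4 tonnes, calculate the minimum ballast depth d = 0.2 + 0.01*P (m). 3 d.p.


d = 0.2 + 0.01 * 18.4
d = 0.2 + 0.184
d = 0.384 m

0.384


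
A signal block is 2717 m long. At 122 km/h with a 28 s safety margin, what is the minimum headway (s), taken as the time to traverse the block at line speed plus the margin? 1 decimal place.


V = 122 / 3.6 = 33.8889 m/s
Block traversal time = 2717 / 33.8889 = 80.1738 s
Headway = 80.1738 + 28
Headway = 108.2 s

108.2


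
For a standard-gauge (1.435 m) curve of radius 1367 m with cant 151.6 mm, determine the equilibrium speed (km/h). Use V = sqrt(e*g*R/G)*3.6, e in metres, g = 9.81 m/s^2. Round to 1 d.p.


Convert cant: e = 151.6 mm = 0.1516 m
V_ms = sqrt(0.1516 * 9.81 * 1367 / 1.435)
V_ms = sqrt(1416.722601) = 37.6394 m/s
V = 37.6394 * 3.6 = 135.5 km/h

135.5


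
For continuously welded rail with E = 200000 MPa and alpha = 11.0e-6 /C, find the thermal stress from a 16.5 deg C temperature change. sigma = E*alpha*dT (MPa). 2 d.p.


sigma = E * alpha * dT
sigma = 200000 * 11.0e-6 * 16.5
sigma = 2.2 * 16.5
sigma = 36.30 MPa

36.30


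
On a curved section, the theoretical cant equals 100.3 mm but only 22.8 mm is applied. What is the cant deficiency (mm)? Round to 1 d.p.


Cant deficiency = equilibrium cant - actual cant
CD = 100.3 - 22.8
CD = 77.5 mm

77.5


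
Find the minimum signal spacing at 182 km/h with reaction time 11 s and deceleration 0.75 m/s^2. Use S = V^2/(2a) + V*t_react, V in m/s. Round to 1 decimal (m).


V = 182 / 3.6 = 50.5556 m/s
Braking distance = 50.5556^2 / (2*0.75) = 1703.9095 m
Sighting distance = 50.5556 * 11 = 556.1111 m
S = 1703.9095 + 556.1111 = 2260.0 m

2260.0


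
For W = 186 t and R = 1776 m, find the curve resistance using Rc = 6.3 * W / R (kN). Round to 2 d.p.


Rc = 6.3 * W / R
Rc = 6.3 * 186 / 1776
Rc = 1171.8 / 1776
Rc = 0.66 kN

0.66


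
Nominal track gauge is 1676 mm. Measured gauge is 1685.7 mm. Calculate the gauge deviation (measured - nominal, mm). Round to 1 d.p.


Deviation = measured - nominal
Deviation = 1685.7 - 1676
Deviation = 9.7 mm

9.7


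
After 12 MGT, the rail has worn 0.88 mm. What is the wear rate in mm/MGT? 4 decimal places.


Wear rate = total wear / cumulative tonnage
Rate = 0.88 / 12
Rate = 0.0733 mm/MGT

0.0733


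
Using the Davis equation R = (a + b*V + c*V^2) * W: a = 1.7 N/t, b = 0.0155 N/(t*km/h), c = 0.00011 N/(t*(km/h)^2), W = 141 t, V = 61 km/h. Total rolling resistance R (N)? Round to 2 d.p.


b*V = 0.0155 * 61 = 0.9455
c*V^2 = 0.00011 * 3721 = 0.40931
R_per_t = 1.7 + 0.9455 + 0.40931 = 3.05481 N/t
R_total = 3.05481 * 141 = 430.73 N

430.73


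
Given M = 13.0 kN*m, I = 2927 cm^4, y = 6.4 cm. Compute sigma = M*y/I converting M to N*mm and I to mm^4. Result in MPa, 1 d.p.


Convert units:
M = 13.0 kN*m = 13000000 N*mm
y = 6.4 cm = 64 mm
I = 2927 cm^4 = 29270000 mm^4
sigma = 13000000 * 64 / 29270000
sigma = 28.4 MPa

28.4


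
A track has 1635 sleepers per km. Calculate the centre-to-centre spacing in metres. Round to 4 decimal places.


Spacing = 1000 m / number of sleepers
Spacing = 1000 / 1635
Spacing = 0.6116 m

0.6116


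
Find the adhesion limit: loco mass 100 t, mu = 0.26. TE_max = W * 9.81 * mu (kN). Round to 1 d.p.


TE_max = W * g * mu
TE_max = 100 * 9.81 * 0.26
TE_max = 981.0 * 0.26
TE_max = 255.1 kN

255.1


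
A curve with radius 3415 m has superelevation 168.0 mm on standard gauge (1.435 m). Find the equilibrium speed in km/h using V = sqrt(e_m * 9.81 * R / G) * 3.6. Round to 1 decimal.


Convert cant: e = 168.0 mm = 0.1680 m
V_ms = sqrt(0.1680 * 9.81 * 3415 / 1.435)
V_ms = sqrt(3922.085854) = 62.6266 m/s
V = 62.6266 * 3.6 = 225.5 km/h

225.5


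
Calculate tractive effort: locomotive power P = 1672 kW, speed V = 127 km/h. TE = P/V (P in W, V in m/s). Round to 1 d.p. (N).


Convert: P = 1672 kW = 1672000 W
V = 127 / 3.6 = 35.2778 m/s
TE = 1672000 / 35.2778
TE = 47395.3 N

47395.3


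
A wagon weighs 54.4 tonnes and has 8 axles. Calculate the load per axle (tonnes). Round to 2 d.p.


Load per axle = total weight / number of axles
Load = 54.4 / 8
Load = 6.80 tonnes

6.80


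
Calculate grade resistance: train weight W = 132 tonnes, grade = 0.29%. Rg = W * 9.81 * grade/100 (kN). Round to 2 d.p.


Rg = W * 9.81 * grade / 100
Rg = 132 * 9.81 * 0.29 / 100
Rg = 1294.92 * 0.0029
Rg = 3.76 kN

3.76


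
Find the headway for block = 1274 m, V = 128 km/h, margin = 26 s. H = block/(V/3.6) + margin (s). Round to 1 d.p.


V = 128 / 3.6 = 35.5556 m/s
Block traversal time = 1274 / 35.5556 = 35.8312 s
Headway = 35.8312 + 26
Headway = 61.8 s

61.8


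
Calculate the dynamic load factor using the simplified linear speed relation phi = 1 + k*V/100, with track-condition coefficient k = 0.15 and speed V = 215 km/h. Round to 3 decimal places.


phi = 1 + k * V / 100
phi = 1 + 0.15 * 215 / 100
phi = 1 + 0.3225
phi = 1.323

1.323


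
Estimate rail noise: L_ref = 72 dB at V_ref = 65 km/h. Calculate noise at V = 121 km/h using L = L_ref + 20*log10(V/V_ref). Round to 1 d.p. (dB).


V/V_ref = 121 / 65 = 1.861538
log10(1.861538) = 0.269872
20 * 0.269872 = 5.3974
L = 72 + 5.3974 = 77.4 dB

77.4


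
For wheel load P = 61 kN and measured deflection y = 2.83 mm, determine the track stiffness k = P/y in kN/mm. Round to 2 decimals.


Track stiffness k = P / y
k = 61 / 2.83
k = 21.55 kN/mm

21.55


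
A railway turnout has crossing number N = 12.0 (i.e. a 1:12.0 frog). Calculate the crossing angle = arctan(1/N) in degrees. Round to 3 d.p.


1/N = 1/12.0 = 0.083333
angle = arctan(0.083333) = 0.083141 rad
angle = 0.083141 * 180/pi = 4.764 degrees

4.764


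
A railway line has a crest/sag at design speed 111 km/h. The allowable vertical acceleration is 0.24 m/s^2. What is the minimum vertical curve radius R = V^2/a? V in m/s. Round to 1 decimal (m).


Convert speed: V = 111 / 3.6 = 30.8333 m/s
V^2 = 950.6944 m^2/s^2
R_v = 950.6944 / 0.24
R_v = 3961.2 m

3961.2


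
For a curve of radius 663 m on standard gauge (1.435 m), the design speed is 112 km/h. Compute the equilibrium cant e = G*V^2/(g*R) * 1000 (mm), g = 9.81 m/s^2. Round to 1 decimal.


Convert speed: V = 112 / 3.6 = 31.1111 m/s
Apply formula: e = 1.435 * 31.1111^2 / (9.81 * 663)
e = 1.435 * 967.9012 / 6504.03
e = 0.21355 m = 213.6 mm

213.6


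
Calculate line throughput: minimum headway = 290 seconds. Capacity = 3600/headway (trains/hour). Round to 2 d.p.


Capacity = 3600 / headway
Capacity = 3600 / 290
Capacity = 12.41 trains/hour

12.41


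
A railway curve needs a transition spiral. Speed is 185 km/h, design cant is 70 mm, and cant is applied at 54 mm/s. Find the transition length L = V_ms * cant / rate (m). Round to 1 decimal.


Convert speed: V = 185 / 3.6 = 51.3889 m/s
L = 51.3889 * 70 / 54
L = 3597.2222 / 54
L = 66.6 m

66.6


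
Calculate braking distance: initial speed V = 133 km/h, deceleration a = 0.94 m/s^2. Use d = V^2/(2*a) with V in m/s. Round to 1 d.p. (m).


Convert speed: V = 133 / 3.6 = 36.9444 m/s
V^2 = 1364.892
d = 1364.892 / (2 * 0.94)
d = 1364.892 / 1.88
d = 726.0 m

726.0


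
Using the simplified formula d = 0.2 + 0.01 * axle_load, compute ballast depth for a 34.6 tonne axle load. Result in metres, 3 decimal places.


d = 0.2 + 0.01 * 34.6
d = 0.2 + 0.346
d = 0.546 m

0.546


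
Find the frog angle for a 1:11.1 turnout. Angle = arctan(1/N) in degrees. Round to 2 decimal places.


1/N = 1/11.1 = 0.09009
angle = arctan(0.09009) = 0.089848 rad
angle = 0.089848 * 180/pi = 5.15 degrees

5.15


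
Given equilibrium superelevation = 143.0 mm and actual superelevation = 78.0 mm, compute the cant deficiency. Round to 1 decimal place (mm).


Cant deficiency = equilibrium cant - actual cant
CD = 143.0 - 78.0
CD = 65.0 mm

65.0


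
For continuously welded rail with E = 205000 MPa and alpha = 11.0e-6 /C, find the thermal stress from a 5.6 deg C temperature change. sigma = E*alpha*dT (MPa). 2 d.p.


sigma = E * alpha * dT
sigma = 205000 * 11.0e-6 * 5.6
sigma = 2.255 * 5.6
sigma = 12.63 MPa

12.63


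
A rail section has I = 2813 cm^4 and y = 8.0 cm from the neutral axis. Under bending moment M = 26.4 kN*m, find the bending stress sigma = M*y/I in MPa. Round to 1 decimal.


Convert units:
M = 26.4 kN*m = 26400000 N*mm
y = 8.0 cm = 80 mm
I = 2813 cm^4 = 28130000 mm^4
sigma = 26400000 * 80 / 28130000
sigma = 75.1 MPa

75.1


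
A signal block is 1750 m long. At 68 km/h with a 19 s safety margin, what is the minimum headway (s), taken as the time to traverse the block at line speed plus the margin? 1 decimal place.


V = 68 / 3.6 = 18.8889 m/s
Block traversal time = 1750 / 18.8889 = 92.6471 s
Headway = 92.6471 + 19
Headway = 111.6 s

111.6


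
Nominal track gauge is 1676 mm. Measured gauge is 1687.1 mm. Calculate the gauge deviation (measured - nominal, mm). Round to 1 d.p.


Deviation = measured - nominal
Deviation = 1687.1 - 1676
Deviation = 11.1 mm

11.1


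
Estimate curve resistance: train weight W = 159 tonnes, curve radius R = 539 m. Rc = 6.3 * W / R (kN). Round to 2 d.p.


Rc = 6.3 * W / R
Rc = 6.3 * 159 / 539
Rc = 1001.7 / 539
Rc = 1.86 kN

1.86


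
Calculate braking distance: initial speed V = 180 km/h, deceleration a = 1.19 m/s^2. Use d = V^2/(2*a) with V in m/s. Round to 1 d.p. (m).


Convert speed: V = 180 / 3.6 = 50.0 m/s
V^2 = 2500.0
d = 2500.0 / (2 * 1.19)
d = 2500.0 / 2.38
d = 1050.4 m

1050.4


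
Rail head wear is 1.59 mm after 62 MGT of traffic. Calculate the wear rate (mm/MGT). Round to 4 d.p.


Wear rate = total wear / cumulative tonnage
Rate = 1.59 / 62
Rate = 0.0256 mm/MGT

0.0256


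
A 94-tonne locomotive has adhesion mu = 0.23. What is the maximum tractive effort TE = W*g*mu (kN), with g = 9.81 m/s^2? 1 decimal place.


TE_max = W * g * mu
TE_max = 94 * 9.81 * 0.23
TE_max = 922.14 * 0.23
TE_max = 212.1 kN

212.1


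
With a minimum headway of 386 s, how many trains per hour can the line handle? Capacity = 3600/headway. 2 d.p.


Capacity = 3600 / headway
Capacity = 3600 / 386
Capacity = 9.33 trains/hour

9.33


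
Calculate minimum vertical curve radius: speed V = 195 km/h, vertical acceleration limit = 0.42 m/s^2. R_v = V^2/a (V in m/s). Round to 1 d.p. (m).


Convert speed: V = 195 / 3.6 = 54.1667 m/s
V^2 = 2934.0278 m^2/s^2
R_v = 2934.0278 / 0.42
R_v = 6985.8 m

6985.8


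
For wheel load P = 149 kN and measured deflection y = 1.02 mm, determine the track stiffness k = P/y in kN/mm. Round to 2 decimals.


Track stiffness k = P / y
k = 149 / 1.02
k = 146.08 kN/mm

146.08


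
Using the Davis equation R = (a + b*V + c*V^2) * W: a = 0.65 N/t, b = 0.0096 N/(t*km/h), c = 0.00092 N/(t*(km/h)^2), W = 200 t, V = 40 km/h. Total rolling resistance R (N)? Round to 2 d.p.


b*V = 0.0096 * 40 = 0.384
c*V^2 = 0.00092 * 1600 = 1.472
R_per_t = 0.65 + 0.384 + 1.472 = 2.506 N/t
R_total = 2.506 * 200 = 501.20 N

501.20


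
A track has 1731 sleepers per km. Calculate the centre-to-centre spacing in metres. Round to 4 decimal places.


Spacing = 1000 m / number of sleepers
Spacing = 1000 / 1731
Spacing = 0.5777 m

0.5777


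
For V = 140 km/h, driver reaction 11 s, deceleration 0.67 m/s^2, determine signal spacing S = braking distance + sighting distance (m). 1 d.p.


V = 140 / 3.6 = 38.8889 m/s
Braking distance = 38.8889^2 / (2*0.67) = 1128.6162 m
Sighting distance = 38.8889 * 11 = 427.7778 m
S = 1128.6162 + 427.7778 = 1556.4 m

1556.4


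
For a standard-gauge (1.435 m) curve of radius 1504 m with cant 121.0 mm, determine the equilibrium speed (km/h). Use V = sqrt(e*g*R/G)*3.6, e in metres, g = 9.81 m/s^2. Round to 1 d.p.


Convert cant: e = 121.0 mm = 0.1210 m
V_ms = sqrt(0.1210 * 9.81 * 1504 / 1.435)
V_ms = sqrt(1244.085742) = 35.2716 m/s
V = 35.2716 * 3.6 = 127.0 km/h

127.0


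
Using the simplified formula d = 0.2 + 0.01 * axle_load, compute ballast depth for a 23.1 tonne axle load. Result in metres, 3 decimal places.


d = 0.2 + 0.01 * 23.1
d = 0.2 + 0.231
d = 0.431 m

0.431


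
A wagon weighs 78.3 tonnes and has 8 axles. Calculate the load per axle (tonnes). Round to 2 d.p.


Load per axle = total weight / number of axles
Load = 78.3 / 8
Load = 9.79 tonnes

9.79


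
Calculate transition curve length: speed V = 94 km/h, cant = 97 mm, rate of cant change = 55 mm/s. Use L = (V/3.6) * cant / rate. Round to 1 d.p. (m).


Convert speed: V = 94 / 3.6 = 26.1111 m/s
L = 26.1111 * 97 / 55
L = 2532.7778 / 55
L = 46.1 m

46.1


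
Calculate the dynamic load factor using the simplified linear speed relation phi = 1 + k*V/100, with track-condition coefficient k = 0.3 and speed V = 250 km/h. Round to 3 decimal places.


phi = 1 + k * V / 100
phi = 1 + 0.3 * 250 / 100
phi = 1 + 0.75
phi = 1.750

1.750


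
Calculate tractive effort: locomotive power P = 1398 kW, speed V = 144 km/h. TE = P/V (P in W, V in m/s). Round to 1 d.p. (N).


Convert: P = 1398 kW = 1398000 W
V = 144 / 3.6 = 40.0 m/s
TE = 1398000 / 40.0
TE = 34950.0 N

34950.0


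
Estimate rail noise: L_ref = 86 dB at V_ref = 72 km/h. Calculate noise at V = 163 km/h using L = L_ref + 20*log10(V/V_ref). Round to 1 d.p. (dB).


V/V_ref = 163 / 72 = 2.263889
log10(2.263889) = 0.354855
20 * 0.354855 = 7.0971
L = 86 + 7.0971 = 93.1 dB

93.1


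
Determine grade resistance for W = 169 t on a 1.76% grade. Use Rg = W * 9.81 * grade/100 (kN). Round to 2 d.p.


Rg = W * 9.81 * grade / 100
Rg = 169 * 9.81 * 1.76 / 100
Rg = 1657.89 * 0.0176
Rg = 29.18 kN

29.18


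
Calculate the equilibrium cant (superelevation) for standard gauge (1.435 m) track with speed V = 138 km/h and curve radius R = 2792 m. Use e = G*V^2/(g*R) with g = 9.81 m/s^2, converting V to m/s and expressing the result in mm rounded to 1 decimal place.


Convert speed: V = 138 / 3.6 = 38.3333 m/s
Apply formula: e = 1.435 * 38.3333^2 / (9.81 * 2792)
e = 1.435 * 1469.4444 / 27389.52
e = 0.076988 m = 77.0 mm

77.0


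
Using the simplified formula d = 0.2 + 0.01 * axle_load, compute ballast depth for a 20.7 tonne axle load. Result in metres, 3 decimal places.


d = 0.2 + 0.01 * 20.7
d = 0.2 + 0.207
d = 0.407 m

0.407


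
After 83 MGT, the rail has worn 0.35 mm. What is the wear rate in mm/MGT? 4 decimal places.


Wear rate = total wear / cumulative tonnage
Rate = 0.35 / 83
Rate = 0.0042 mm/MGT

0.0042


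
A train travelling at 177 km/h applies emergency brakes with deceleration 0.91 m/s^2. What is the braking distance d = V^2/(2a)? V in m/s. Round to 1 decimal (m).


Convert speed: V = 177 / 3.6 = 49.1667 m/s
V^2 = 2417.3611
d = 2417.3611 / (2 * 0.91)
d = 2417.3611 / 1.82
d = 1328.2 m

1328.2


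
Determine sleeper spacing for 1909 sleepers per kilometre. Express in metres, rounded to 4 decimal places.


Spacing = 1000 m / number of sleepers
Spacing = 1000 / 1909
Spacing = 0.5238 m

0.5238


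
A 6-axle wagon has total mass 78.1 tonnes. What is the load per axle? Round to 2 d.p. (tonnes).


Load per axle = total weight / number of axles
Load = 78.1 / 6
Load = 13.02 tonnes

13.02


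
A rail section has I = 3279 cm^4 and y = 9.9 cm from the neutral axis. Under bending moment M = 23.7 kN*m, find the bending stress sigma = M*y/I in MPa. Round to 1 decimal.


Convert units:
M = 23.7 kN*m = 23700000 N*mm
y = 9.9 cm = 99 mm
I = 3279 cm^4 = 32790000 mm^4
sigma = 23700000 * 99 / 32790000
sigma = 71.6 MPa

71.6


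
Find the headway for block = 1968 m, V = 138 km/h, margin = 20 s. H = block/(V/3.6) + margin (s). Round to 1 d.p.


V = 138 / 3.6 = 38.3333 m/s
Block traversal time = 1968 / 38.3333 = 51.3391 s
Headway = 51.3391 + 20
Headway = 71.3 s

71.3


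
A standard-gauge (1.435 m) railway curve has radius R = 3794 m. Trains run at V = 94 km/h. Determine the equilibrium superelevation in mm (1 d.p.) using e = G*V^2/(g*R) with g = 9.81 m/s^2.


Convert speed: V = 94 / 3.6 = 26.1111 m/s
Apply formula: e = 1.435 * 26.1111^2 / (9.81 * 3794)
e = 1.435 * 681.7901 / 37219.14
e = 0.026287 m = 26.3 mm

26.3


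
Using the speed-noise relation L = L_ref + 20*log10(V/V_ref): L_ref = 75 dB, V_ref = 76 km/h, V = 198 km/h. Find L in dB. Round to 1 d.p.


V/V_ref = 198 / 76 = 2.605263
log10(2.605263) = 0.415852
20 * 0.415852 = 8.317
L = 75 + 8.317 = 83.3 dB

83.3


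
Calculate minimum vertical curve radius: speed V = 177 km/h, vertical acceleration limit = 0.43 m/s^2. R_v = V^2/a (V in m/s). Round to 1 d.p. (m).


Convert speed: V = 177 / 3.6 = 49.1667 m/s
V^2 = 2417.3611 m^2/s^2
R_v = 2417.3611 / 0.43
R_v = 5621.8 m

5621.8


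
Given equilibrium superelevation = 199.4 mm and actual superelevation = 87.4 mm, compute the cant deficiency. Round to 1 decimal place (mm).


Cant deficiency = equilibrium cant - actual cant
CD = 199.4 - 87.4
CD = 112.0 mm

112.0


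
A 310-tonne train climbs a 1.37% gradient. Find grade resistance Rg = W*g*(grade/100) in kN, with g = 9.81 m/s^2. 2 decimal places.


Rg = W * 9.81 * grade / 100
Rg = 310 * 9.81 * 1.37 / 100
Rg = 3041.1 * 0.0137
Rg = 41.66 kN

41.66


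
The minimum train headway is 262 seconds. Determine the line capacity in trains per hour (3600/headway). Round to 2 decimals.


Capacity = 3600 / headway
Capacity = 3600 / 262
Capacity = 13.74 trains/hour

13.74


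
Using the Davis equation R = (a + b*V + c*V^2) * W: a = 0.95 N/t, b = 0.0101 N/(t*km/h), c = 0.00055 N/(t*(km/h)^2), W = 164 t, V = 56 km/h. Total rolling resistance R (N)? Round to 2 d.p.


b*V = 0.0101 * 56 = 0.5656
c*V^2 = 0.00055 * 3136 = 1.7248
R_per_t = 0.95 + 0.5656 + 1.7248 = 3.2404 N/t
R_total = 3.2404 * 164 = 531.43 N

531.43


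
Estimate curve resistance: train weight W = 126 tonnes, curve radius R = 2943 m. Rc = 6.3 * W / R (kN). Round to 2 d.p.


Rc = 6.3 * W / R
Rc = 6.3 * 126 / 2943
Rc = 793.8 / 2943
Rc = 0.27 kN

0.27


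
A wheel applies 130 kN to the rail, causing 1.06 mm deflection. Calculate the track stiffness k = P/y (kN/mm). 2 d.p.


Track stiffness k = P / y
k = 130 / 1.06
k = 122.64 kN/mm

122.64


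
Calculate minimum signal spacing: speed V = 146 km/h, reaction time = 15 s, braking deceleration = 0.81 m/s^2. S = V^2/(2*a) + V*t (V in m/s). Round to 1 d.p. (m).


V = 146 / 3.6 = 40.5556 m/s
Braking distance = 40.5556^2 / (2*0.81) = 1015.2797 m
Sighting distance = 40.5556 * 15 = 608.3333 m
S = 1015.2797 + 608.3333 = 1623.6 m

1623.6


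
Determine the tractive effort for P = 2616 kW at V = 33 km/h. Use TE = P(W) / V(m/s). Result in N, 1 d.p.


Convert: P = 2616 kW = 2616000 W
V = 33 / 3.6 = 9.1667 m/s
TE = 2616000 / 9.1667
TE = 285381.8 N

285381.8


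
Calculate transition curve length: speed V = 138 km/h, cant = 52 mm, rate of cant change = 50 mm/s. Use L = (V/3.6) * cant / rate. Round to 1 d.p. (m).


Convert speed: V = 138 / 3.6 = 38.3333 m/s
L = 38.3333 * 52 / 50
L = 1993.3333 / 50
L = 39.9 m

39.9


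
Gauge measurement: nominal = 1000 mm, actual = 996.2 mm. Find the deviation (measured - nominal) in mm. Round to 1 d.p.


Deviation = measured - nominal
Deviation = 996.2 - 1000
Deviation = -3.8 mm

-3.8


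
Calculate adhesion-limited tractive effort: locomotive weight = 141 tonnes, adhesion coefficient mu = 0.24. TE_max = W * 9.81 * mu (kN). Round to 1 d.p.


TE_max = W * g * mu
TE_max = 141 * 9.81 * 0.24
TE_max = 1383.21 * 0.24
TE_max = 332.0 kN

332.0


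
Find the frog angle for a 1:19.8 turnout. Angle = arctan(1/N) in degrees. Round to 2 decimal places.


1/N = 1/19.8 = 0.050505
angle = arctan(0.050505) = 0.050462 rad
angle = 0.050462 * 180/pi = 2.89 degrees

2.89


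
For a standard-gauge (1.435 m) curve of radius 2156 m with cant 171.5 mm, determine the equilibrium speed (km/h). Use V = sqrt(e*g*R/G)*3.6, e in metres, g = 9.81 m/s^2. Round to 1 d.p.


Convert cant: e = 171.5 mm = 0.1715 m
V_ms = sqrt(0.1715 * 9.81 * 2156 / 1.435)
V_ms = sqrt(2527.725951) = 50.2765 m/s
V = 50.2765 * 3.6 = 181.0 km/h

181.0


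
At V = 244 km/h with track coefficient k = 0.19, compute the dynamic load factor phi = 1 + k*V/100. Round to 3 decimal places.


phi = 1 + k * V / 100
phi = 1 + 0.19 * 244 / 100
phi = 1 + 0.4636
phi = 1.464

1.464


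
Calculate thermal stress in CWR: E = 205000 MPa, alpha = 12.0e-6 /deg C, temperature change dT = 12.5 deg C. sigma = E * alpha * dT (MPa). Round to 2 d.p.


sigma = E * alpha * dT
sigma = 205000 * 12.0e-6 * 12.5
sigma = 2.46 * 12.5
sigma = 30.75 MPa

30.75


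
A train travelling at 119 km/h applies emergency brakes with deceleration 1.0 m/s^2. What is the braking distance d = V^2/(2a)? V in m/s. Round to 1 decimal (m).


Convert speed: V = 119 / 3.6 = 33.0556 m/s
V^2 = 1092.6698
d = 1092.6698 / (2 * 1.0)
d = 1092.6698 / 2.0
d = 546.3 m

546.3


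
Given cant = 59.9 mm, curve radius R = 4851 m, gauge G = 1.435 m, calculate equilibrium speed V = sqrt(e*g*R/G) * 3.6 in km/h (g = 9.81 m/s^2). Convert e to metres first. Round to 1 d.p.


Convert cant: e = 59.9 mm = 0.0599 m
V_ms = sqrt(0.0599 * 9.81 * 4851 / 1.435)
V_ms = sqrt(1986.438863) = 44.5695 m/s
V = 44.5695 * 3.6 = 160.5 km/h

160.5


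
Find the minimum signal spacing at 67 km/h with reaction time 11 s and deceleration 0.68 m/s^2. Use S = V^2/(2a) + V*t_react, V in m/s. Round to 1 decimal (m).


V = 67 / 3.6 = 18.6111 m/s
Braking distance = 18.6111^2 / (2*0.68) = 254.6864 m
Sighting distance = 18.6111 * 11 = 204.7222 m
S = 254.6864 + 204.7222 = 459.4 m

459.4


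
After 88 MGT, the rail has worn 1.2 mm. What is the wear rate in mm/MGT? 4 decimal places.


Wear rate = total wear / cumulative tonnage
Rate = 1.2 / 88
Rate = 0.0136 mm/MGT

0.0136


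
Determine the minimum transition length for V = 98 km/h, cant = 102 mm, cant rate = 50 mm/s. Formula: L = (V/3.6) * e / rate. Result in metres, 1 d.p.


Convert speed: V = 98 / 3.6 = 27.2222 m/s
L = 27.2222 * 102 / 50
L = 2776.6667 / 50
L = 55.5 m

55.5


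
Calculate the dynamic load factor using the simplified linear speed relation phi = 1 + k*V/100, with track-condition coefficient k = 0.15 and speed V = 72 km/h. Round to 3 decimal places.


phi = 1 + k * V / 100
phi = 1 + 0.15 * 72 / 100
phi = 1 + 0.108
phi = 1.108

1.108


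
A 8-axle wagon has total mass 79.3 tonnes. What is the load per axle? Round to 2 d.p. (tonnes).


Load per axle = total weight / number of axles
Load = 79.3 / 8
Load = 9.91 tonnes

9.91


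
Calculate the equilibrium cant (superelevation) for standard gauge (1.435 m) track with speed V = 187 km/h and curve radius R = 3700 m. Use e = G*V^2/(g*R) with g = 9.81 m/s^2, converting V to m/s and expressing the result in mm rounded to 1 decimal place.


Convert speed: V = 187 / 3.6 = 51.9444 m/s
Apply formula: e = 1.435 * 51.9444^2 / (9.81 * 3700)
e = 1.435 * 2698.2253 / 36297.0
e = 0.106674 m = 106.7 mm

106.7


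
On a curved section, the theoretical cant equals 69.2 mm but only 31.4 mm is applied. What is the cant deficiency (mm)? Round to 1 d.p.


Cant deficiency = equilibrium cant - actual cant
CD = 69.2 - 31.4
CD = 37.8 mm

37.8


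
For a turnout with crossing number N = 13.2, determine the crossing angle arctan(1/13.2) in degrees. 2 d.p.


1/N = 1/13.2 = 0.075758
angle = arctan(0.075758) = 0.075613 rad
angle = 0.075613 * 180/pi = 4.33 degrees

4.33


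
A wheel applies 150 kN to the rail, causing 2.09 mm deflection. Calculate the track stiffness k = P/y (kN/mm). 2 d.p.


Track stiffness k = P / y
k = 150 / 2.09
k = 71.77 kN/mm

71.77


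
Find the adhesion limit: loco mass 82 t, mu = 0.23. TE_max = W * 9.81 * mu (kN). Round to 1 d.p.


TE_max = W * g * mu
TE_max = 82 * 9.81 * 0.23
TE_max = 804.42 * 0.23
TE_max = 185.0 kN

185.0


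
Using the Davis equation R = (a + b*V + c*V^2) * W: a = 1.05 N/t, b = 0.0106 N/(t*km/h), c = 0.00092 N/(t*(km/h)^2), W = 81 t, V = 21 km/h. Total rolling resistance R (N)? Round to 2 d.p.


b*V = 0.0106 * 21 = 0.2226
c*V^2 = 0.00092 * 441 = 0.40572
R_per_t = 1.05 + 0.2226 + 0.40572 = 1.67832 N/t
R_total = 1.67832 * 81 = 135.94 N

135.94


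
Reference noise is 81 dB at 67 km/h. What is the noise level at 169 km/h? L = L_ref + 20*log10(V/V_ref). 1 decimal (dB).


V/V_ref = 169 / 67 = 2.522388
log10(2.522388) = 0.401812
20 * 0.401812 = 8.0362
L = 81 + 8.0362 = 89.0 dB

89.0


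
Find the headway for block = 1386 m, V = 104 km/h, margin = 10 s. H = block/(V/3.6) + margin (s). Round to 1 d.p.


V = 104 / 3.6 = 28.8889 m/s
Block traversal time = 1386 / 28.8889 = 47.9769 s
Headway = 47.9769 + 10
Headway = 58.0 s

58.0


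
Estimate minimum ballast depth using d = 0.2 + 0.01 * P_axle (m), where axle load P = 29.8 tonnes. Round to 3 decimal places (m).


d = 0.2 + 0.01 * 29.8
d = 0.2 + 0.298
d = 0.498 m

0.498


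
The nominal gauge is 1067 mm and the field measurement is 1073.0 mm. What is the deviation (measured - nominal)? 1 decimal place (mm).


Deviation = measured - nominal
Deviation = 1073.0 - 1067
Deviation = 6.0 mm

6.0


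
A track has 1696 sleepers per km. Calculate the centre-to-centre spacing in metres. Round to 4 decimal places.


Spacing = 1000 m / number of sleepers
Spacing = 1000 / 1696
Spacing = 0.5896 m

0.5896


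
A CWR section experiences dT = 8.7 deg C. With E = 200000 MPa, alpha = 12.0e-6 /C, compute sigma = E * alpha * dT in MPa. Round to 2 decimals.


sigma = E * alpha * dT
sigma = 200000 * 12.0e-6 * 8.7
sigma = 2.4 * 8.7
sigma = 20.88 MPa

20.88


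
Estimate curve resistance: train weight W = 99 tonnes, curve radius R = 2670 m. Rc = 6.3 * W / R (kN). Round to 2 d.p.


Rc = 6.3 * W / R
Rc = 6.3 * 99 / 2670
Rc = 623.7 / 2670
Rc = 0.23 kN

0.23


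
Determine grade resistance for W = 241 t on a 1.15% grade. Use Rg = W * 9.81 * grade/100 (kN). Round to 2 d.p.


Rg = W * 9.81 * grade / 100
Rg = 241 * 9.81 * 1.15 / 100
Rg = 2364.21 * 0.0115
Rg = 27.19 kN

27.19


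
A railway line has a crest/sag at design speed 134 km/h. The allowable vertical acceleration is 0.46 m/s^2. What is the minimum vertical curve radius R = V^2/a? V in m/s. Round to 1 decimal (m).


Convert speed: V = 134 / 3.6 = 37.2222 m/s
V^2 = 1385.4938 m^2/s^2
R_v = 1385.4938 / 0.46
R_v = 3011.9 m

3011.9


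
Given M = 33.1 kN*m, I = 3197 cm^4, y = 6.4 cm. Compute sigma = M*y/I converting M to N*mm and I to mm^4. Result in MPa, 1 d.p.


Convert units:
M = 33.1 kN*m = 33100000 N*mm
y = 6.4 cm = 64 mm
I = 3197 cm^4 = 31970000 mm^4
sigma = 33100000 * 64 / 31970000
sigma = 66.3 MPa

66.3


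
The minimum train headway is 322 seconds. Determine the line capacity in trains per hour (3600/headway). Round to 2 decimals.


Capacity = 3600 / headway
Capacity = 3600 / 322
Capacity = 11.18 trains/hour

11.18


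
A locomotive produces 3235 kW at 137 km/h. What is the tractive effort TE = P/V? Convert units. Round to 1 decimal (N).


Convert: P = 3235 kW = 3235000 W
V = 137 / 3.6 = 38.0556 m/s
TE = 3235000 / 38.0556
TE = 85007.3 N

85007.3


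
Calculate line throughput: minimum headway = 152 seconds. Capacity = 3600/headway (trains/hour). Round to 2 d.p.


Capacity = 3600 / headway
Capacity = 3600 / 152
Capacity = 23.68 trains/hour

23.68


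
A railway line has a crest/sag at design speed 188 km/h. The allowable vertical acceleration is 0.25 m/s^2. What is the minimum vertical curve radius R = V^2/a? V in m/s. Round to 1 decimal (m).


Convert speed: V = 188 / 3.6 = 52.2222 m/s
V^2 = 2727.1605 m^2/s^2
R_v = 2727.1605 / 0.25
R_v = 10908.6 m

10908.6


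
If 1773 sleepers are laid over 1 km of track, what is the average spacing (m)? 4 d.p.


Spacing = 1000 m / number of sleepers
Spacing = 1000 / 1773
Spacing = 0.5640 m

0.5640


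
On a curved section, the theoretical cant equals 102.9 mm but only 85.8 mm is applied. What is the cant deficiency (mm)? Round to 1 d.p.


Cant deficiency = equilibrium cant - actual cant
CD = 102.9 - 85.8
CD = 17.1 mm

17.1


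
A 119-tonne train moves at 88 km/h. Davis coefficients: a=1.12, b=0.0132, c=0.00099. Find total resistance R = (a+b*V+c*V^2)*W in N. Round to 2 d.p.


b*V = 0.0132 * 88 = 1.1616
c*V^2 = 0.00099 * 7744 = 7.66656
R_per_t = 1.12 + 1.1616 + 7.66656 = 9.94816 N/t
R_total = 9.94816 * 119 = 1183.83 N

1183.83


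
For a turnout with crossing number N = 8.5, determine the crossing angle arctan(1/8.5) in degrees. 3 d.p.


1/N = 1/8.5 = 0.117647
angle = arctan(0.117647) = 0.117109 rad
angle = 0.117109 * 180/pi = 6.710 degrees

6.710


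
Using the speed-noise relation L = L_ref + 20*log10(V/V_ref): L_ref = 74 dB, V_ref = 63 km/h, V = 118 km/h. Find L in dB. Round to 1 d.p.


V/V_ref = 118 / 63 = 1.873016
log10(1.873016) = 0.272541
20 * 0.272541 = 5.4508
L = 74 + 5.4508 = 79.5 dB

79.5


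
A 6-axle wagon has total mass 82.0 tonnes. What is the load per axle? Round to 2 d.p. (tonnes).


Load per axle = total weight / number of axles
Load = 82.0 / 6
Load = 13.67 tonnes

13.67


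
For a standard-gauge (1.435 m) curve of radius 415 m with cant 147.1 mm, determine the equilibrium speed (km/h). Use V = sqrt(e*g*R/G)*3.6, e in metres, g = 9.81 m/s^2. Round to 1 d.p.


Convert cant: e = 147.1 mm = 0.1471 m
V_ms = sqrt(0.1471 * 9.81 * 415 / 1.435)
V_ms = sqrt(417.328338) = 20.4286 m/s
V = 20.4286 * 3.6 = 73.5 km/h

73.5


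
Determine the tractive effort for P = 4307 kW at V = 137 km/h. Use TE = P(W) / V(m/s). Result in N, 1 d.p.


Convert: P = 4307 kW = 4307000 W
V = 137 / 3.6 = 38.0556 m/s
TE = 4307000 / 38.0556
TE = 113176.6 N

113176.6


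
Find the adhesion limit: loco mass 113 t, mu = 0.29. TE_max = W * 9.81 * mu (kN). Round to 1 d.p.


TE_max = W * g * mu
TE_max = 113 * 9.81 * 0.29
TE_max = 1108.53 * 0.29
TE_max = 321.5 kN

321.5


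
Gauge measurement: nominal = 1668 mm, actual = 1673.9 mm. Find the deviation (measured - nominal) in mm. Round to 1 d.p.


Deviation = measured - nominal
Deviation = 1673.9 - 1668
Deviation = 5.9 mm

5.9


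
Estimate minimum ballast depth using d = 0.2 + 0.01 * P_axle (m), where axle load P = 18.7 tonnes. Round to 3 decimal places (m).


d = 0.2 + 0.01 * 18.7
d = 0.2 + 0.187
d = 0.387 m

0.387


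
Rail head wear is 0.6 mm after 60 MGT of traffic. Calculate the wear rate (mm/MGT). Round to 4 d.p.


Wear rate = total wear / cumulative tonnage
Rate = 0.6 / 60
Rate = 0.0100 mm/MGT

0.0100


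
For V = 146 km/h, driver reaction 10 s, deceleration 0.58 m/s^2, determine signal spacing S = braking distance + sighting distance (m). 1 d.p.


V = 146 / 3.6 = 40.5556 m/s
Braking distance = 40.5556^2 / (2*0.58) = 1417.8906 m
Sighting distance = 40.5556 * 10 = 405.5556 m
S = 1417.8906 + 405.5556 = 1823.4 m

1823.4


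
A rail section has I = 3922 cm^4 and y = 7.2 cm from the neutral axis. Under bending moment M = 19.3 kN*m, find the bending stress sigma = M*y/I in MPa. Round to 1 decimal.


Convert units:
M = 19.3 kN*m = 19300000 N*mm
y = 7.2 cm = 72 mm
I = 3922 cm^4 = 39220000 mm^4
sigma = 19300000 * 72 / 39220000
sigma = 35.4 MPa

35.4


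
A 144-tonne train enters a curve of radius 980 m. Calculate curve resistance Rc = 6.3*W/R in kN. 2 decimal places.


Rc = 6.3 * W / R
Rc = 6.3 * 144 / 980
Rc = 907.2 / 980
Rc = 0.93 kN

0.93


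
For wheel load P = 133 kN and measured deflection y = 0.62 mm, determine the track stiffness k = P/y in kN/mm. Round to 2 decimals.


Track stiffness k = P / y
k = 133 / 0.62
k = 214.52 kN/mm

214.52


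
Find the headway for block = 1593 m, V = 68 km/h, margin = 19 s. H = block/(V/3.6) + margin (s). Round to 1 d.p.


V = 68 / 3.6 = 18.8889 m/s
Block traversal time = 1593 / 18.8889 = 84.3353 s
Headway = 84.3353 + 19
Headway = 103.3 s

103.3


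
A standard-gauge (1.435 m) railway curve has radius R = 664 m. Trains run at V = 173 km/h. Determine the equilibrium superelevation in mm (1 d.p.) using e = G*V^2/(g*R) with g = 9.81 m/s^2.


Convert speed: V = 173 / 3.6 = 48.0556 m/s
Apply formula: e = 1.435 * 48.0556^2 / (9.81 * 664)
e = 1.435 * 2309.3364 / 6513.84
e = 0.508747 m = 508.7 mm

508.7


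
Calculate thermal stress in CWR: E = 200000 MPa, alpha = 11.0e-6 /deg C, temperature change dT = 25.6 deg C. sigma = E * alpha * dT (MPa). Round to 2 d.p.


sigma = E * alpha * dT
sigma = 200000 * 11.0e-6 * 25.6
sigma = 2.2 * 25.6
sigma = 56.32 MPa

56.32


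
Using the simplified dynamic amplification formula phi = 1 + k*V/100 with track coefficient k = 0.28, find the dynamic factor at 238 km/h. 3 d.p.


phi = 1 + k * V / 100
phi = 1 + 0.28 * 238 / 100
phi = 1 + 0.6664
phi = 1.666

1.666


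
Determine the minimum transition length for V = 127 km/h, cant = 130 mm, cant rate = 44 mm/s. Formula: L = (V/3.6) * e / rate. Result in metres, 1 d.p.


Convert speed: V = 127 / 3.6 = 35.2778 m/s
L = 35.2778 * 130 / 44
L = 4586.1111 / 44
L = 104.2 m

104.2
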